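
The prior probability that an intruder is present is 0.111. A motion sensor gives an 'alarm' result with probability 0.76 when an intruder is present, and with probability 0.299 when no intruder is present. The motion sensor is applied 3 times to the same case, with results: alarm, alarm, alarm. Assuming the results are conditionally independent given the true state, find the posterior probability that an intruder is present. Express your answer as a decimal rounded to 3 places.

With H the event that an intruder is present, the joint likelihood of the observed sequence is P(data|H) = 0.76·0.76·0.76 = 0.43898 and P(data|¬H) = 0.299·0.299·0.299 = 0.026731.
Bayes: P(H|data) = 0.111·0.43898 / (0.111·0.43898 + 0.889·0.026731) = 0.048726/0.072490 = 0.6722.

Posterior P(H) ≈ 0.672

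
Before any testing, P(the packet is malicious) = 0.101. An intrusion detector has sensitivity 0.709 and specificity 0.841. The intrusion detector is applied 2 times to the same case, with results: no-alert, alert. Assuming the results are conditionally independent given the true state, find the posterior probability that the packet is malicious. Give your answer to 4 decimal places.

Posterior P(H) ≈ 0.1477

With H the event that the packet is malicious, the joint likelihood of the observed sequence is P(data|H) = 0.291·0.709 = 0.20632 and P(data|¬H) = 0.841·0.159 = 0.13372.
Bayes: P(H|data) = 0.101·0.20632 / (0.101·0.20632 + 0.899·0.13372) = 0.020838/0.14105 = 0.1477.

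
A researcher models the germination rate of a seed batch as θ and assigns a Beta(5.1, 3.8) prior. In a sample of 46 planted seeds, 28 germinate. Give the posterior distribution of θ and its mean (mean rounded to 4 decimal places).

Posterior: Beta(33.1, 21.8); mean ≈ 0.6029

The binomial likelihood is conjugate to the Beta prior: with 28 successes and 18 failures, the posterior is Beta(5.1+28, 3.8+18) = Beta(33.1, 21.8).
E[θ | data] = 33.1/(33.1+21.8) = 0.6029.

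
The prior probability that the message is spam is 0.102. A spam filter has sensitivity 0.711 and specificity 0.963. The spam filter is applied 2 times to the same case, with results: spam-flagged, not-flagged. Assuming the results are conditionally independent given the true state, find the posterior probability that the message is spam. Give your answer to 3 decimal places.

Posterior P(H) ≈ 0.396

Let H be the event that the message is spam; start with P(H) = 0.102. P('spam-flagged'|H) = 0.711, P('spam-flagged'|¬H) = 0.037.
Update on result 1 ('spam-flagged'): P(H) ← 0.711·0.1020 / (0.711·0.1020 + 0.037·0.8980) = 0.072522/0.10575 = 0.6858.
Update on result 2 ('not-flagged'): P(H) ← 0.289·0.6858 / (0.289·0.6858 + 0.963·0.3142) = 0.19820/0.50077 = 0.3958.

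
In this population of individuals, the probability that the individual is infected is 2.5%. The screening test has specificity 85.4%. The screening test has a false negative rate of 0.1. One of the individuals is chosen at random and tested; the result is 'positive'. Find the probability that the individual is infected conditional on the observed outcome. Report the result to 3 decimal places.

Write H for 'the individual is infected'. Prior odds H:¬H = 0.025/0.975 = 0.025641. For the 'positive' outcome, the likelihood ratio is 0.9/0.146 = 6.1644.
Posterior odds = 0.025641 × 6.1644 = 0.15806, so P(H|E) = 0.15806/(1+0.15806) = 0.136.

P(H | E) ≈ 0.136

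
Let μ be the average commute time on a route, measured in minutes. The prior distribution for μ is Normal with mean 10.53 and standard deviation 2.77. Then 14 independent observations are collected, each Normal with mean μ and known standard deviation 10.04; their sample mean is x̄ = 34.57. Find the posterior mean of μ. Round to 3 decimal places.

With known σ, the Normal prior is conjugate. Weight on the data is w = (n/σ²)/(n/σ² + 1/τ₀²) = 0.138887/(0.138887+0.130329) = 0.51589.
Posterior mean = w·x̄ + (1−w)·μ₀ = 0.51589·34.57 + 0.48411·10.53 = 22.932.

Posterior mean ≈ 22.932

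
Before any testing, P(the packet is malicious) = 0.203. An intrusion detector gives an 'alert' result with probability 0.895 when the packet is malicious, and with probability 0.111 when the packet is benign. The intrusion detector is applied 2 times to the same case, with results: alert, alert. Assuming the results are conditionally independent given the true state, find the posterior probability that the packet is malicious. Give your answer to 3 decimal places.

With H the event that the packet is malicious, the joint likelihood of the observed sequence is P(data|H) = 0.895·0.895 = 0.80102 and P(data|¬H) = 0.111·0.111 = 0.012321.
Bayes: P(H|data) = 0.203·0.80102 / (0.203·0.80102 + 0.797·0.012321) = 0.16261/0.17243 = 0.9430.

Posterior P(H) ≈ 0.943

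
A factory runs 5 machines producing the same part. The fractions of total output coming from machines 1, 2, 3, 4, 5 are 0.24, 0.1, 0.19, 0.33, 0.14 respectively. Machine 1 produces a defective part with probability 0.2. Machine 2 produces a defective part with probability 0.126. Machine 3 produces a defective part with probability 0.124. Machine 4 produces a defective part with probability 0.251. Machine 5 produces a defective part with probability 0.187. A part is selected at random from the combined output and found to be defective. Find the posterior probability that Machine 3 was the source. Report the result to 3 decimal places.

Tabulate prior·likelihood by source: [1] prior 0.24, lik 0.2, product 0.04800; [2] prior 0.1, lik 0.126, product 0.01260; [3] prior 0.19, lik 0.124, product 0.02356; [4] prior 0.33, lik 0.251, product 0.08283; [5] prior 0.14, lik 0.187, product 0.02618.
Normalizing constant = 0.19317; the posterior for Machine 3 is its product over the sum, 0.02356/0.19317 = 0.122.

Posterior probability ≈ 0.122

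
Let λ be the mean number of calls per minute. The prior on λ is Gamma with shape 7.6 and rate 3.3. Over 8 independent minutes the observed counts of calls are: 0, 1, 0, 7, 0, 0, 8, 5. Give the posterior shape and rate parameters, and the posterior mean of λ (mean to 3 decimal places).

Posterior: Gamma(shape=28.6, rate=11.3); mean ≈ 2.531

Total count ∑xᵢ = 21 over n = 8 minutes.
Gamma is conjugate to the Poisson likelihood: posterior is Gamma(shape = 7.6+21 = 28.6, rate = 3.3+8 = 11.3).
E[λ | data] = 28.6/11.3 = 2.531.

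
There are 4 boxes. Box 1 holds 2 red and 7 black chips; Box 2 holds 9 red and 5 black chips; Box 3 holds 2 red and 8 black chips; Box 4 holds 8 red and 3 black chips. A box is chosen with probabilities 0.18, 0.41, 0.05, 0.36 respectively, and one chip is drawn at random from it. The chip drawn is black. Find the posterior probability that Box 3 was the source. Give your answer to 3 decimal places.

P(black|Box 1) = 0.7778; P(black|Box 2) = 0.3571; P(black|Box 3) = 0.8; P(black|Box 4) = 0.2727.
Prior × likelihood for each source: 0.18·0.7778=0.1400, 0.41·0.3571=0.1464, 0.05·0.8=0.04000, 0.36·0.2727=0.09818. Summing gives P(black) = 0.42461.
P(Box 3 | black) = 0.04000 / 0.42461 = 0.094.

Posterior probability ≈ 0.094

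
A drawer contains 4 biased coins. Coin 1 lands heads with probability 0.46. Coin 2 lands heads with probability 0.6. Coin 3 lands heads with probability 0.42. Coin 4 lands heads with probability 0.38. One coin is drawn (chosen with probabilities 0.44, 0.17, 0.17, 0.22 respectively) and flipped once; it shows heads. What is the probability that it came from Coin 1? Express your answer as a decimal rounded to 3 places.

Posterior probability ≈ 0.441

P(heads|C1) = 0.46; P(heads|C2) = 0.6; P(heads|C3) = 0.42; P(heads|C4) = 0.38.
Prior × likelihood for each source: 0.44·0.46=0.2024, 0.17·0.6=0.1020, 0.17·0.42=0.07140, 0.22·0.38=0.08360. Summing gives P(heads) = 0.45940.
P(Coin 1 | heads) = 0.2024 / 0.45940 = 0.441.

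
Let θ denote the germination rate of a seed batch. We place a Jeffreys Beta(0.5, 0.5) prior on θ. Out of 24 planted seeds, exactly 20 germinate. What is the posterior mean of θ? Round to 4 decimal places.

Posterior mean ≈ 0.8200

The binomial likelihood is conjugate to the Beta prior: with 20 successes and 4 failures, the posterior is Beta(0.5+20, 0.5+4) = Beta(20.5, 4.5).
E[θ | data] = 20.5/(20.5+4.5) = 0.8200.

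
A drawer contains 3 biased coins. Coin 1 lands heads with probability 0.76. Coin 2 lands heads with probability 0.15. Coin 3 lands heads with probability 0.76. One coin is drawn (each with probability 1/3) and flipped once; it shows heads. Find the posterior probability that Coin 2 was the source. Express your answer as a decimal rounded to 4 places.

Tabulate prior·likelihood by source: [1] prior 0.333333, lik 0.76, product 0.2533; [2] prior 0.333333, lik 0.15, product 0.05000; [3] prior 0.333333, lik 0.76, product 0.2533.
Normalizing constant = 0.55667; the posterior for Coin 2 is its product over the sum, 0.05000/0.55667 = 0.0898.

Posterior probability ≈ 0.0898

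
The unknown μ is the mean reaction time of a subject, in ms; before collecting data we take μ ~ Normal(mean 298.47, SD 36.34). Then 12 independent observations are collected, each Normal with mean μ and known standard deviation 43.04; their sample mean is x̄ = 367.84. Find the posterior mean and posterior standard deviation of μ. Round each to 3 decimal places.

Posterior mean ≈ 360.580; posterior SD ≈ 11.756

With known σ, the Normal prior is conjugate. Weight on the data is w = (n/σ²)/(n/σ² + 1/τ₀²) = 0.00647794/(0.00647794+0.00075723) = 0.89534.
Posterior mean = w·x̄ + (1−w)·μ₀ = 0.89534·367.84 + 0.10466·298.47 = 360.580. Posterior variance = 1/(0.00647794+0.00075723) = 138.214, so SD = 11.756.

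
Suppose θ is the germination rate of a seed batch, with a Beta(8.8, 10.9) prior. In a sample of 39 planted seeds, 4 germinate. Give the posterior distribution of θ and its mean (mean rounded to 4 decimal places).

Observing 4 successes and 35 failures updates Beta(8.8, 10.9) by adding the success and failure counts to the two shape parameters: α = 8.8+4 = 12.8, β = 10.9+35 = 45.9.
E[θ | data] = 12.8/(12.8+45.9) = 0.2181.

Posterior: Beta(12.8, 45.9); mean ≈ 0.2181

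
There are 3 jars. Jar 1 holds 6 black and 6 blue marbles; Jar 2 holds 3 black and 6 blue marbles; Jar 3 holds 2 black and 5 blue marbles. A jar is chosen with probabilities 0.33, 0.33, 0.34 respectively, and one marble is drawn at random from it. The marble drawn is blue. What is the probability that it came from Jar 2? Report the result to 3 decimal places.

Tabulate prior·likelihood by source: [1] prior 0.33, lik 0.5, product 0.1650; [2] prior 0.33, lik 0.6667, product 0.2200; [3] prior 0.34, lik 0.7143, product 0.2429.
Normalizing constant = 0.62786; the posterior for Jar 2 is its product over the sum, 0.2200/0.62786 = 0.350.

Posterior probability ≈ 0.350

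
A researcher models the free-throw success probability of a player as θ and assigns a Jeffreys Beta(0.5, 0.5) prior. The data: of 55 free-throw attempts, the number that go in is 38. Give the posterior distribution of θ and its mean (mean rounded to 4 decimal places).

Posterior: Beta(38.5, 17.5); mean ≈ 0.6875

Observing 38 successes and 17 failures updates Beta(0.5, 0.5) by adding the success and failure counts to the two shape parameters: α = 0.5+38 = 38.5, β = 0.5+17 = 17.5.
E[θ | data] = 38.5/(38.5+17.5) = 0.6875.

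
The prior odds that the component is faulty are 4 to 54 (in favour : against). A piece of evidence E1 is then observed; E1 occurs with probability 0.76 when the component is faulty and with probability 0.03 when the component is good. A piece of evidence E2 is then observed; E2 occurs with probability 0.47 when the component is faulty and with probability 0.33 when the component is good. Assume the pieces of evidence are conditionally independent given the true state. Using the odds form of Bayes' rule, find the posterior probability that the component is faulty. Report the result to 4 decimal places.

Prior odds = 4/54 = 0.074074. In log-odds, ln(0.074074) = -2.6027.
Add log likelihood ratios: ln(25.333) + ln(1.4242) = 3.5858.
Posterior log-odds = 0.98307, so posterior odds = exp(0.98307) = 2.6727. Converting, P(H|E) = 2.6727/3.6727 = 0.7277.

Posterior probability ≈ 0.7277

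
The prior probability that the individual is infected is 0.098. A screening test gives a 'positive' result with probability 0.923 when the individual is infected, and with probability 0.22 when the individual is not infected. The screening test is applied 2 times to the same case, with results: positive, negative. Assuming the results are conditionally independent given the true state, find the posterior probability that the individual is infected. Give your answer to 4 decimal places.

Posterior P(H) ≈ 0.0431

With H the event that the individual is infected, the joint likelihood of the observed sequence is P(data|H) = 0.923·0.077 = 0.071071 and P(data|¬H) = 0.22·0.78 = 0.17160.
Bayes: P(H|data) = 0.098·0.071071 / (0.098·0.071071 + 0.902·0.17160) = 0.0069650/0.16175 = 0.0431.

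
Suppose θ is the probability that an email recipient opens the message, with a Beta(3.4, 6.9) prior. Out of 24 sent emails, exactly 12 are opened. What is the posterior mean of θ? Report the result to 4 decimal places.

Posterior mean ≈ 0.4490

Observing 12 successes and 12 failures updates Beta(3.4, 6.9) by adding the success and failure counts to the two shape parameters: α = 3.4+12 = 15.4, β = 6.9+12 = 18.9.
Posterior mean = α/(α+β) = 15.4/34.3 = 0.4490.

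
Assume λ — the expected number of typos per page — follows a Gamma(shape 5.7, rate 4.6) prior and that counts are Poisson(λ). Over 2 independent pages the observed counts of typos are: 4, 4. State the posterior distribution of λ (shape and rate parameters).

Posterior: Gamma(shape=13.7, rate=6.6)

The Poisson likelihood adds the total count to the shape and the number of exposure periods to the rate. Here ∑xᵢ = 8 and n = 2, so shape 5.7→13.7 and rate 4.6→6.6.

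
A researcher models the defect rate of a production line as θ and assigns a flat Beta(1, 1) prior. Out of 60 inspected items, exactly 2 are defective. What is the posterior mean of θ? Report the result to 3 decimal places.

Posterior mean ≈ 0.048

Observing 2 successes and 58 failures updates Beta(1, 1) by adding the success and failure counts to the two shape parameters: α = 1+2 = 3, β = 1+58 = 59.
Posterior mean = α/(α+β) = 3/62 = 0.048.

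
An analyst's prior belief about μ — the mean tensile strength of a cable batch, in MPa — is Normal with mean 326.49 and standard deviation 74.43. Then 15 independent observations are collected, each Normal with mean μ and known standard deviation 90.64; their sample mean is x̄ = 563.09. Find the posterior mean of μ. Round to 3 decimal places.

Posterior mean ≈ 541.803

With known σ, the Normal prior is conjugate. Weight on the data is w = (n/σ²)/(n/σ² + 1/τ₀²) = 0.00182579/(0.00182579+0.00018051) = 0.91003.
Posterior mean = w·x̄ + (1−w)·μ₀ = 0.91003·563.09 + 0.089972·326.49 = 541.803.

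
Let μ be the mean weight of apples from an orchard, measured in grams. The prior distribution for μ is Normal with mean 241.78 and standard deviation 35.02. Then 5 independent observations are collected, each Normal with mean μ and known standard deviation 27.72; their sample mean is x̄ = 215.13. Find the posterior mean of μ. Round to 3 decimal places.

Posterior mean ≈ 218.098

With known σ, the Normal prior is conjugate. Weight on the data is w = (n/σ²)/(n/σ² + 1/τ₀²) = 0.00650704/(0.00650704+0.00081539) = 0.88864.
Posterior mean = w·x̄ + (1−w)·μ₀ = 0.88864·215.13 + 0.11136·241.78 = 218.098.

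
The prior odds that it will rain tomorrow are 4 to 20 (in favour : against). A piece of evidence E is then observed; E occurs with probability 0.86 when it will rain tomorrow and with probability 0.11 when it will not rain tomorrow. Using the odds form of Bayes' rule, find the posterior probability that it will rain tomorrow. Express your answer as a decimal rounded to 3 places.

Prior odds = 4/20 = 0.20000. In log-odds, ln(0.20000) = -1.6094.
Add log likelihood ratio: ln(7.8182) = 2.0565.
Posterior log-odds = 0.44701, so posterior odds = exp(0.44701) = 1.5636. Converting, P(H|E) = 1.5636/2.5636 = 0.610.

Posterior probability ≈ 0.610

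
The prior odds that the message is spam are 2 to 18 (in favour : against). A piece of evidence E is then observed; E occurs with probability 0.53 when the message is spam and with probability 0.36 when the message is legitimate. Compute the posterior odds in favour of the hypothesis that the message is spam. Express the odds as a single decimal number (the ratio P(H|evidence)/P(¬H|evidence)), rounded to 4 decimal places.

Posterior odds ≈ 0.1636

Prior odds = 2/18 = 0.11111. In log-odds, ln(0.11111) = -2.1972.
Add log likelihood ratio: ln(1.4722) = 0.38677.
Posterior log-odds = -1.8105, so posterior odds = exp(-1.8105) = 0.16358.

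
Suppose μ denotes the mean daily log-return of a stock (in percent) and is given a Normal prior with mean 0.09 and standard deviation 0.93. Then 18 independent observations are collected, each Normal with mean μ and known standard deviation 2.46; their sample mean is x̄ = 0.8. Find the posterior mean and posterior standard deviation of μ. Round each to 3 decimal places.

Posterior mean ≈ 0.601; posterior SD ≈ 0.492

Prior precision 1/τ₀² = 1/0.93² = 1.15620; data precision n/σ² = 18/2.46² = 2.97442.
Posterior precision = 1.15620 + 2.97442 = 4.13062, giving posterior SD = 1/√4.13062 = 0.492.
Posterior mean = (1.15620·0.09 + 2.97442·0.8) / 4.13062 = 0.601.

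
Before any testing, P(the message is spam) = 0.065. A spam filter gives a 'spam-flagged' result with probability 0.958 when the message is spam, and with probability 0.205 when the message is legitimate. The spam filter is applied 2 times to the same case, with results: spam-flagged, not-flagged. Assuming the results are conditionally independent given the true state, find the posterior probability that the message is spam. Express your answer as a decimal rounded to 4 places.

Posterior P(H) ≈ 0.0169

Let H be the event that the message is spam; start with P(H) = 0.065. P('spam-flagged'|H) = 0.958, P('spam-flagged'|¬H) = 0.205.
Update on result 1 ('spam-flagged'): P(H) ← 0.958·0.0650 / (0.958·0.0650 + 0.205·0.9350) = 0.062270/0.25395 = 0.2452.
Update on result 2 ('not-flagged'): P(H) ← 0.042·0.2452 / (0.042·0.2452 + 0.795·0.7548) = 0.010299/0.61036 = 0.0169.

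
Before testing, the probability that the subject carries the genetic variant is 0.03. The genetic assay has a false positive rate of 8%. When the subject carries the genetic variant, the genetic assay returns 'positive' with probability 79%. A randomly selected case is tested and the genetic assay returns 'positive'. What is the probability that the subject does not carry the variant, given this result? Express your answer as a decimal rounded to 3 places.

Write H for 'the subject carries the genetic variant'. Prior odds H:¬H = 0.03/0.97 = 0.030928. For the 'positive' outcome, the likelihood ratio is 0.79/0.08 = 9.8750.
Posterior odds = 0.030928 × 9.8750 = 0.30541, so P(H|E) = 0.30541/(1+0.30541) = 0.234. Then P(¬H|E) = 1 − 0.234 = 0.766.

P(¬H | E) ≈ 0.766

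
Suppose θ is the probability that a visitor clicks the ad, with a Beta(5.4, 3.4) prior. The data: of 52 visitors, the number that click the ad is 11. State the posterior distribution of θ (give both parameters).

Observing 11 successes and 41 failures updates Beta(5.4, 3.4) by adding the success and failure counts to the two shape parameters: α = 5.4+11 = 16.4, β = 3.4+41 = 44.4.

Posterior: Beta(16.4, 44.4)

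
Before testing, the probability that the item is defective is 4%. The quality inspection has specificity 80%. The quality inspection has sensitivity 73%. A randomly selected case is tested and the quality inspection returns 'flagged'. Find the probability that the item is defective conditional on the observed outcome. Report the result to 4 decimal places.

Let H be the event that the item is defective. P(H) = 0.04, so P(¬H) = 0.96. With E the 'flagged' result, P(E|H) = 0.73 and P(E|¬H) = 0.2.
P(E) = 0.73·0.04 + 0.2·0.96 = 0.029200 + 0.19200 = 0.22120.
By Bayes' theorem, P(H|E) = 0.029200 / 0.22120 = 0.1320.

P(H | E) ≈ 0.1320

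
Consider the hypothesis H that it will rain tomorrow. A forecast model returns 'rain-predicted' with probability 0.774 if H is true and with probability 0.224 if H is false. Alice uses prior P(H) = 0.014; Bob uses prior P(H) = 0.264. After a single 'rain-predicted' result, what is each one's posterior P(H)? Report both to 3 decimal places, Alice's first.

The likelihood ratio for a 'rain-predicted' result is 0.774/0.224 = 3.4554.
Alice: prior odds 0.014/0.986 = 0.014199; posterior odds 0.049062; posterior probability 0.047.
Bob: prior odds 0.264/0.736 = 0.35870; posterior odds 1.2394; posterior probability 0.553.

Alice: 0.047; Bob: 0.553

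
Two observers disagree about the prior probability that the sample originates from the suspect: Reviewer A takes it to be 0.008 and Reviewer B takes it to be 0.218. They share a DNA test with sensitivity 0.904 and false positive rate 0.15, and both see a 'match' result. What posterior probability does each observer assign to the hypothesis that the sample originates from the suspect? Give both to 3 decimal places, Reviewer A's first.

Reviewer A: 0.046; Reviewer B: 0.627

P('+'|H) = 0.904, P('+'|¬H) = 0.15.
Reviewer A: numerator 0.904·0.008 = 0.0072320; evidence = 0.0072320+0.15·0.992 = 0.15603; posterior = 0.046.
Reviewer B: numerator 0.904·0.218 = 0.19707; evidence = 0.19707+0.15·0.782 = 0.31437; posterior = 0.627.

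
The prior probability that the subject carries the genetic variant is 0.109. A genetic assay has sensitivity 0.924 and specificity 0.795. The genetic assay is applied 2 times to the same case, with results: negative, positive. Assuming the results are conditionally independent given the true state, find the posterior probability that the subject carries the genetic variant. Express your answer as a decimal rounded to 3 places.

Let H be the event that the subject carries the genetic variant; start with P(H) = 0.109. P('positive'|H) = 0.924, P('positive'|¬H) = 0.205.
Update on result 1 ('negative'): P(H) ← 0.076·0.1090 / (0.076·0.1090 + 0.795·0.8910) = 0.0082840/0.71663 = 0.0116.
Update on result 2 ('positive'): P(H) ← 0.924·0.0116 / (0.924·0.0116 + 0.205·0.9884) = 0.010681/0.21331 = 0.0501.

Posterior P(H) ≈ 0.050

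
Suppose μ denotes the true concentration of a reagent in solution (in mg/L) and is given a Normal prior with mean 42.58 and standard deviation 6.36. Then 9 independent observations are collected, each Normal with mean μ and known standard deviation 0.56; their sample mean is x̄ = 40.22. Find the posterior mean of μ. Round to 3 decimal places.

With known σ, the Normal prior is conjugate. Weight on the data is w = (n/σ²)/(n/σ² + 1/τ₀²) = 28.6990/(28.6990+0.0247221) = 0.99914.
Posterior mean = w·x̄ + (1−w)·μ₀ = 0.99914·40.22 + 0.00086069·42.58 = 40.222.

Posterior mean ≈ 40.222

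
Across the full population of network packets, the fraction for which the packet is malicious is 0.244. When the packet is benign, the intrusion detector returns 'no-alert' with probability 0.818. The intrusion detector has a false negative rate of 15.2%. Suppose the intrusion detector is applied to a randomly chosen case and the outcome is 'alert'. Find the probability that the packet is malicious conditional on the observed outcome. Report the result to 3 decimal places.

P(H | E) ≈ 0.601

Let H be the event that the packet is malicious. P(H) = 0.244, so P(¬H) = 0.756. With E the 'alert' result, P(E|H) = 0.848 and P(E|¬H) = 0.182.
P(E) = 0.848·0.244 + 0.182·0.756 = 0.20691 + 0.13759 = 0.34450.
By Bayes' theorem, P(H|E) = 0.20691 / 0.34450 = 0.601.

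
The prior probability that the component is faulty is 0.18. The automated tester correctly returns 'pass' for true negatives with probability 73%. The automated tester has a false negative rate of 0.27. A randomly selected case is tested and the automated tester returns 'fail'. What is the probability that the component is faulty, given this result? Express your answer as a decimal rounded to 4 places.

Write H for 'the component is faulty'. Prior odds H:¬H = 0.18/0.82 = 0.21951. For the 'fail' outcome, the likelihood ratio is 0.73/0.27 = 2.7037.
Posterior odds = 0.21951 × 2.7037 = 0.59350, so P(H|E) = 0.59350/(1+0.59350) = 0.3724.

P(H | E) ≈ 0.3724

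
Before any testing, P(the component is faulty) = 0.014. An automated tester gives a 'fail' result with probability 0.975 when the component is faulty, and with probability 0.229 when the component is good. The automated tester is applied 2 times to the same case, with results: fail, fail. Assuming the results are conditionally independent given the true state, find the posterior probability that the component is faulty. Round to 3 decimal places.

Let H be the event that the component is faulty; start with P(H) = 0.014. P('fail'|H) = 0.975, P('fail'|¬H) = 0.229.
Update on result 1 ('fail'): P(H) ← 0.975·0.0140 / (0.975·0.0140 + 0.229·0.9860) = 0.013650/0.23944 = 0.0570.
Update on result 2 ('fail'): P(H) ← 0.975·0.0570 / (0.975·0.0570 + 0.229·0.9430) = 0.055582/0.27153 = 0.2047.

Posterior P(H) ≈ 0.205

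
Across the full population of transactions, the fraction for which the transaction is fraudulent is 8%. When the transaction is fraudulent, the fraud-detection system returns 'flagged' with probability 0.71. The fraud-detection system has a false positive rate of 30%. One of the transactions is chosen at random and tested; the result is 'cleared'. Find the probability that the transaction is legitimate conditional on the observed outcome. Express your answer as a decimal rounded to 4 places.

P(¬H | E) ≈ 0.9652

Let H be the event that the transaction is fraudulent. P(H) = 0.08, so P(¬H) = 0.92. With E the 'cleared' result, P(E|H) = 0.29 and P(E|¬H) = 0.7.
P(E) = 0.29·0.08 + 0.7·0.92 = 0.023200 + 0.64400 = 0.66720.
By Bayes' theorem, P(H|E) = 0.023200 / 0.66720 = 0.0348. Hence P(¬H|E) = 1 − 0.0348 = 0.9652.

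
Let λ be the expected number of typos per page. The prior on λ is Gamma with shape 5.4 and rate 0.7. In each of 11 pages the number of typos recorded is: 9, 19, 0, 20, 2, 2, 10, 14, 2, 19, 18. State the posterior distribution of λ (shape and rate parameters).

Posterior: Gamma(shape=120.4, rate=11.7)

Total count ∑xᵢ = 115 over n = 11 pages.
Gamma is conjugate to the Poisson likelihood: posterior is Gamma(shape = 5.4+115 = 120.4, rate = 0.7+11 = 11.7).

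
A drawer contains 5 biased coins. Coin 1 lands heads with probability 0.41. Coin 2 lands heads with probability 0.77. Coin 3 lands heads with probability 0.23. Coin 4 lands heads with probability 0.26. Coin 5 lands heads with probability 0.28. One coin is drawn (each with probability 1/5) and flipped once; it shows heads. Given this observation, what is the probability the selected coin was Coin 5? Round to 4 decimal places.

P(heads|C1) = 0.41; P(heads|C2) = 0.77; P(heads|C3) = 0.23; P(heads|C4) = 0.26; P(heads|C5) = 0.28.
Prior × likelihood for each source: 0.2·0.41=0.08200, 0.2·0.77=0.1540, 0.2·0.23=0.04600, 0.2·0.26=0.05200, 0.2·0.28=0.05600. Summing gives P(heads) = 0.39000.
P(Coin 5 | heads) = 0.05600 / 0.39000 = 0.1436.

Posterior probability ≈ 0.1436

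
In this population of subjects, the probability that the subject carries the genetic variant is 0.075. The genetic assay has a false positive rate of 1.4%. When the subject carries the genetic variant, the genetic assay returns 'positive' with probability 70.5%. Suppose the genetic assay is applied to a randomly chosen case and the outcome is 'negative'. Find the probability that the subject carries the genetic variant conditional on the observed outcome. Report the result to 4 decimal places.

P(H | E) ≈ 0.0237

Let H be the event that the subject carries the genetic variant. P(H) = 0.075, so P(¬H) = 0.925. With E the 'negative' result, P(E|H) = 0.295 and P(E|¬H) = 0.986.
P(E) = 0.295·0.075 + 0.986·0.925 = 0.022125 + 0.91205 = 0.93417.
By Bayes' theorem, P(H|E) = 0.022125 / 0.93417 = 0.0237.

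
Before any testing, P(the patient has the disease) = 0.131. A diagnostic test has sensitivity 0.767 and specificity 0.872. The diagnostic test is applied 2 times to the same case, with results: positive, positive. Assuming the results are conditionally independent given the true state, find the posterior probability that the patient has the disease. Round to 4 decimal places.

Let H be the event that the patient has the disease; start with P(H) = 0.131. P('positive'|H) = 0.767, P('positive'|¬H) = 0.128.
Update on result 1 ('positive'): P(H) ← 0.767·0.1310 / (0.767·0.1310 + 0.128·0.8690) = 0.10048/0.21171 = 0.4746.
Update on result 2 ('positive'): P(H) ← 0.767·0.4746 / (0.767·0.4746 + 0.128·0.5254) = 0.36402/0.43127 = 0.8441.

Posterior P(H) ≈ 0.8441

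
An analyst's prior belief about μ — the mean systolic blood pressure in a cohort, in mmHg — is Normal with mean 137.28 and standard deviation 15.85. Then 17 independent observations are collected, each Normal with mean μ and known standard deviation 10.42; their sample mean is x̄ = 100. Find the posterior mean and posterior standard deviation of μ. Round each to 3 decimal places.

Posterior mean ≈ 100.924; posterior SD ≈ 2.496

Prior precision 1/τ₀² = 1/15.85² = 0.00398054; data precision n/σ² = 17/10.42² = 0.156572.
Posterior precision = 0.00398054 + 0.156572 = 0.160552, giving posterior SD = 1/√0.160552 = 2.496.
Posterior mean = (0.00398054·137.28 + 0.156572·100) / 0.160552 = 100.924.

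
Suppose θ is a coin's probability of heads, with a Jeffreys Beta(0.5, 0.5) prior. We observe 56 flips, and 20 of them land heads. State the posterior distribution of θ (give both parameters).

The binomial likelihood is conjugate to the Beta prior: with 20 successes and 36 failures, the posterior is Beta(0.5+20, 0.5+36) = Beta(20.5, 36.5).

Posterior: Beta(20.5, 36.5)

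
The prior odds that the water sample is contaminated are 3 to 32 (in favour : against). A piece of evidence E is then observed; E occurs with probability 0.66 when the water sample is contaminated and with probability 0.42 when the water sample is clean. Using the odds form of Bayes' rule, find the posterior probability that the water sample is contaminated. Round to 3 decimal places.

Prior odds = 3/32 = 0.093750.
Likelihood ratio for E = 0.66/0.42 = 1.5714.
Posterior odds = prior odds × LR = 0.14732.
Posterior probability = odds/(1+odds) = 0.14732/1.1473 = 0.128.

Posterior probability ≈ 0.128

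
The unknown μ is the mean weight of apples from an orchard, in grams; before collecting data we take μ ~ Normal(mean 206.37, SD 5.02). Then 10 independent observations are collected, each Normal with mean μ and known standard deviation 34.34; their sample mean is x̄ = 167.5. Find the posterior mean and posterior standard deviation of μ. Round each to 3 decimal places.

Posterior mean ≈ 199.526; posterior SD ≈ 4.557

With known σ, the Normal prior is conjugate. Weight on the data is w = (n/σ²)/(n/σ² + 1/τ₀²) = 0.00848007/(0.00848007+0.0396819) = 0.17607.
Posterior mean = w·x̄ + (1−w)·μ₀ = 0.17607·167.5 + 0.82393·206.37 = 199.526. Posterior variance = 1/(0.00848007+0.0396819) = 20.7633, so SD = 4.557.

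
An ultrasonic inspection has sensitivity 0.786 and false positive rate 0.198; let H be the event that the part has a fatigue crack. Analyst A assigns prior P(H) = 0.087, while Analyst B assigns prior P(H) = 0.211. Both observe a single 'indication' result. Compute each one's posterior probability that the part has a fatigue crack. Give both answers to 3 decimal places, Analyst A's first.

Analyst A: 0.274; Analyst B: 0.515

P('+'|H) = 0.786, P('+'|¬H) = 0.198.
Analyst A: numerator 0.786·0.087 = 0.068382; evidence = 0.068382+0.198·0.913 = 0.24916; posterior = 0.274.
Analyst B: numerator 0.786·0.211 = 0.16585; evidence = 0.16585+0.198·0.789 = 0.32207; posterior = 0.515.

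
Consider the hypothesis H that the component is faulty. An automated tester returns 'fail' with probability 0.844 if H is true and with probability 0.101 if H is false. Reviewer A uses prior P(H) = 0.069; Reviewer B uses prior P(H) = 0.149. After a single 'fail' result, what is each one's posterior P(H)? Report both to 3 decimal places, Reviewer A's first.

Reviewer A: 0.382; Reviewer B: 0.594

The likelihood ratio for a 'fail' result is 0.844/0.101 = 8.3564.
Reviewer A: prior odds 0.069/0.931 = 0.074114; posterior odds 0.61933; posterior probability 0.382.
Reviewer B: prior odds 0.149/0.851 = 0.17509; posterior odds 1.4631; posterior probability 0.594.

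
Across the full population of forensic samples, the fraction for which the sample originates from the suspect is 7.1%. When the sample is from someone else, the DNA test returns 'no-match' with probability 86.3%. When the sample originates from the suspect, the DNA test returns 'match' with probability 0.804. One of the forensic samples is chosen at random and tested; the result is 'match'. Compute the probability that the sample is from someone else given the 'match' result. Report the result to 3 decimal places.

P(¬H | E) ≈ 0.690

Let H be the event that the sample originates from the suspect. P(H) = 0.071, so P(¬H) = 0.929. With E the 'match' result, P(E|H) = 0.804 and P(E|¬H) = 0.137.
P(E) = 0.804·0.071 + 0.137·0.929 = 0.057084 + 0.12727 = 0.18436.
By Bayes' theorem, P(H|E) = 0.057084 / 0.18436 = 0.310. Hence P(¬H|E) = 1 − 0.310 = 0.690.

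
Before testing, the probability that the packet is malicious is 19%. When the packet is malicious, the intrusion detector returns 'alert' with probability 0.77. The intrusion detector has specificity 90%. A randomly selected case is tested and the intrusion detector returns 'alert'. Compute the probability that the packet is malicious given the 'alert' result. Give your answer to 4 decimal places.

P(H | E) ≈ 0.6436

Write H for 'the packet is malicious'. Prior odds H:¬H = 0.19/0.81 = 0.23457. For the 'alert' outcome, the likelihood ratio is 0.77/0.1 = 7.7000.
Posterior odds = 0.23457 × 7.7000 = 1.8062, so P(H|E) = 1.8062/(1+1.8062) = 0.6436.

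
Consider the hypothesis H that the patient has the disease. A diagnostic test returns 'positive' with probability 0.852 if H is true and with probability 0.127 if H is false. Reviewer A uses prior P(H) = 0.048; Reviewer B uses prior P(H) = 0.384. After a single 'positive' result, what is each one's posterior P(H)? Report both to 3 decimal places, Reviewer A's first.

Reviewer A: 0.253; Reviewer B: 0.807

The likelihood ratio for a 'positive' result is 0.852/0.127 = 6.7087.
Reviewer A: prior odds 0.048/0.952 = 0.050420; posterior odds 0.33825; posterior probability 0.253.
Reviewer B: prior odds 0.384/0.616 = 0.62338; posterior odds 4.1820; posterior probability 0.807.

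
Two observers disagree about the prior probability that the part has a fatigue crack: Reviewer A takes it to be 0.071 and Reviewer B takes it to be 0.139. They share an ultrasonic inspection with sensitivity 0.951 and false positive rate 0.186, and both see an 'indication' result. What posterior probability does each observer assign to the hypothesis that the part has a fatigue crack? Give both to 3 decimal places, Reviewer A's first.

P('+'|H) = 0.951, P('+'|¬H) = 0.186.
Reviewer A: numerator 0.951·0.071 = 0.067521; evidence = 0.067521+0.186·0.929 = 0.24032; posterior = 0.281.
Reviewer B: numerator 0.951·0.139 = 0.13219; evidence = 0.13219+0.186·0.861 = 0.29234; posterior = 0.452.

Reviewer A: 0.281; Reviewer B: 0.452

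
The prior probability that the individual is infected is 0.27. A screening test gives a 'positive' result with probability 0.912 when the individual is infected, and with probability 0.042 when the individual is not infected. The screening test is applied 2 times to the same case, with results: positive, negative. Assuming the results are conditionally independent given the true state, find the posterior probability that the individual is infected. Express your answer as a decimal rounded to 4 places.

Posterior P(H) ≈ 0.4245

With H the event that the individual is infected, the joint likelihood of the observed sequence is P(data|H) = 0.912·0.088 = 0.080256 and P(data|¬H) = 0.042·0.958 = 0.040236.
Bayes: P(H|data) = 0.27·0.080256 / (0.27·0.080256 + 0.73·0.040236) = 0.021669/0.051041 = 0.4245.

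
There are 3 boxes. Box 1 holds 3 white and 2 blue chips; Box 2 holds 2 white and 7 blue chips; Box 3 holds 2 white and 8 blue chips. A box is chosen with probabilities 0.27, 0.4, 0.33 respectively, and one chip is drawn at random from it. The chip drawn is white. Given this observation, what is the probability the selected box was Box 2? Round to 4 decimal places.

Posterior probability ≈ 0.2805

P(white|Box 1) = 0.6; P(white|Box 2) = 0.2222; P(white|Box 3) = 0.2.
Prior × likelihood for each source: 0.27·0.6=0.1620, 0.4·0.2222=0.08889, 0.33·0.2=0.06600. Summing gives P(white) = 0.31689.
P(Box 2 | white) = 0.08889 / 0.31689 = 0.2805.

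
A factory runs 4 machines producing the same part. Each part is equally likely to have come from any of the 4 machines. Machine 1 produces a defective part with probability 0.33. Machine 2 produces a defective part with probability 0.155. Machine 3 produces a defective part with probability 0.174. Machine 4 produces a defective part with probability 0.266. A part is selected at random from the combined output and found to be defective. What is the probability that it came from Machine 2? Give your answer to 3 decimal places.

Posterior probability ≈ 0.168

P(defective|M1) = 0.33; P(defective|M2) = 0.155; P(defective|M3) = 0.174; P(defective|M4) = 0.266.
Prior × likelihood for each source: 0.25·0.33=0.08250, 0.25·0.155=0.03875, 0.25·0.174=0.04350, 0.25·0.266=0.06650. Summing gives P(defective) = 0.23125.
P(Machine 2 | defective) = 0.03875 / 0.23125 = 0.168.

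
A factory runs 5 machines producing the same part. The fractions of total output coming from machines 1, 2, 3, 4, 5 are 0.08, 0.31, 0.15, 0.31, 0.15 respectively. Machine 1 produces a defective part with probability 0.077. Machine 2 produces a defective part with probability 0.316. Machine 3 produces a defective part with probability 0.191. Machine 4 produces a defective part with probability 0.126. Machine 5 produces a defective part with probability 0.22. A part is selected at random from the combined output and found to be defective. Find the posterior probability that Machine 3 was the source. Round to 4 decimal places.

P(defective|M1) = 0.077; P(defective|M2) = 0.316; P(defective|M3) = 0.191; P(defective|M4) = 0.126; P(defective|M5) = 0.22.
Prior × likelihood for each source: 0.08·0.077=0.006160, 0.31·0.316=0.09796, 0.15·0.191=0.02865, 0.31·0.126=0.03906, 0.15·0.22=0.03300. Summing gives P(defective) = 0.20483.
P(Machine 3 | defective) = 0.02865 / 0.20483 = 0.1399.

Posterior probability ≈ 0.1399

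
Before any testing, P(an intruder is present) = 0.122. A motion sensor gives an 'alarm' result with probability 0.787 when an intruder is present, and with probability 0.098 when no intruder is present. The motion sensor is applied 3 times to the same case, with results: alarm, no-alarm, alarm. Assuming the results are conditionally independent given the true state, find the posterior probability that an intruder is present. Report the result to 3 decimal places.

With H the event that an intruder is present, the joint likelihood of the observed sequence is P(data|H) = 0.787·0.213·0.787 = 0.13193 and P(data|¬H) = 0.098·0.902·0.098 = 0.0086628.
Bayes: P(H|data) = 0.122·0.13193 / (0.122·0.13193 + 0.878·0.0086628) = 0.016095/0.023701 = 0.6791.

Posterior P(H) ≈ 0.679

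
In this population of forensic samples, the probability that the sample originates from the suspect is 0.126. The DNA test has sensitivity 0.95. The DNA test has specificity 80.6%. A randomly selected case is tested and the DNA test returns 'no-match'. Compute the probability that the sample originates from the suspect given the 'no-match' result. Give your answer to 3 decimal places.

Let H be the event that the sample originates from the suspect. P(H) = 0.126, so P(¬H) = 0.874. With E the 'no-match' result, P(E|H) = 0.05 and P(E|¬H) = 0.806.
P(E) = 0.05·0.126 + 0.806·0.874 = 0.0063000 + 0.70444 = 0.71074.
By Bayes' theorem, P(H|E) = 0.0063000 / 0.71074 = 0.009.

P(H | E) ≈ 0.009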